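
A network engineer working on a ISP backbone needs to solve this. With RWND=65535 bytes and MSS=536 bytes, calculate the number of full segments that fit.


Given: RWND = 65535 bytes, MSS = 536 bytes
Full segments = floor(RWND / MSS)
Full segments = floor(65535 / 536)
Full segments = floor(122.2668) = 122

122


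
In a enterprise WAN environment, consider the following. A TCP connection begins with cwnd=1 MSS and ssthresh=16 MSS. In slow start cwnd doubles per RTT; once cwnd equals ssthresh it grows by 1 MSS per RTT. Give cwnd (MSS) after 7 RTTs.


RTT 0: cwnd = 1 MSS (initial)
RTT 1: cwnd = 2 MSS (slow start, doubled)
RTT 2: cwnd = 4 MSS (slow start, doubled)
RTT 3: cwnd = 8 MSS (slow start, doubled)
RTT 4: cwnd = 16 MSS (slow start, doubled)
RTT 5: cwnd = 17 MSS (congestion avoidance, +1)
RTT 6: cwnd = 18 MSS (congestion avoidance, +1)
RTT 7: cwnd = 19 MSS (congestion avoidance, +1)

19


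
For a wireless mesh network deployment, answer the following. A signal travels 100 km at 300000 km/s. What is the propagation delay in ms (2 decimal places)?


Given: distance = 100 km, speed = 300000 km/s
Delay = distance / speed = 100 / 300000 seconds
Delay in ms = 100 * 1000 / 300000
Delay = 0.3333 ms
Rounded to 2 dp = 0.33 ms

0.33


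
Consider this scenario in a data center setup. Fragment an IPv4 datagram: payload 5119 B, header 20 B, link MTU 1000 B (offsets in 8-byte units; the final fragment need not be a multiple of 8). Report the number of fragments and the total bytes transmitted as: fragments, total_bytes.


Max data per non-final fragment = floor((MTU - header)/8)*8 = floor((1000 - 20)/8)*8 = floor(980/8)*8 = 976 B
Final fragment needs no 8-byte alignment: it can carry up to MTU - header = 980 B
Non-final fragments needed = ceil((payload - 980) / 976) = ceil(4139/976) = ceil(4.2408) = 5
Number of fragments = 5 + 1 = 6
Fragment sizes (data): 5 * 976 B + 239 B (last, 239 <= 980 OK)
Total bytes sent = payload + n_frags * header = 5119 + 6*20 = 5119 + 120 = 5239 B

6, 5239


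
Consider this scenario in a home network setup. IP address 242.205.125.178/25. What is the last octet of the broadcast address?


Given: IP = 242.205.125.178, prefix = /25
Host bits = 32 - 25 = 7
Network last octet = 178 AND mask = 128
Host part size = 2^7 - 1 = 127
Broadcast last octet = 128 OR 127 = 255

255


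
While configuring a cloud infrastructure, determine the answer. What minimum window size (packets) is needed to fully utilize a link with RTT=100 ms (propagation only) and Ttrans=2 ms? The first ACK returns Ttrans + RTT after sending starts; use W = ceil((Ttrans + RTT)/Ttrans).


Given: Ttrans = 2 ms, RTT = 100 ms (= 2 * Tprop, Tprop = 50 ms)
Time until first ACK returns = Ttrans + RTT = 2 + 100 = 102 ms
Need W * Ttrans >= Ttrans + RTT  ->  W >= (Ttrans + RTT) / Ttrans
(Ttrans + RTT) / Ttrans = 102 / 2 = 51
W_min = ceil(51) = 51

51


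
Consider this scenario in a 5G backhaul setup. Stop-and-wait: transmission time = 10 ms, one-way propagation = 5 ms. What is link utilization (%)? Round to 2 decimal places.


Given: Ttrans = 10 ms, Tprop = 5 ms
RTT = 2 * Tprop = 2 * 5 = 10 ms
U = Ttrans / (Ttrans + RTT)
U = 10 / (10 + 10)
U = 10 / 20 = 0.5
U% = 50.00%

50.00


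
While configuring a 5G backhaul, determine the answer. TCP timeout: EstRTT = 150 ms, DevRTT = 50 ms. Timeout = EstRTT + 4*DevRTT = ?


Given: EstRTT = 150 ms, DevRTT = 50 ms
Timeout = EstRTT + 4 * DevRTT
4 * DevRTT = 4 * 50 = 200
Timeout = 150 + 200 = 350 ms

350


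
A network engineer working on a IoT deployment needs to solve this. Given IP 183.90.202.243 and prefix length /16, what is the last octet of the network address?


Given: IP = 183.90.202.243, prefix = /16
Subnet mask = 255.255.0.0
Last octet of IP: 243
Last octet of mask: 0
Network last octet = 243 AND 0 = 0

0


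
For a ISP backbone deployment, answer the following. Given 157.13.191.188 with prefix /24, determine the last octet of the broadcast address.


Given: IP = 157.13.191.188, prefix = /24
Host bits = 32 - 24 = 8
Network last octet = 188 AND mask = 0
Host part size = 2^8 - 1 = 255
Broadcast last octet = 0 OR 255 = 255

255


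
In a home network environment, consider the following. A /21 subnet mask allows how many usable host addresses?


Given: subnet mask /21
Host bits = 32 - 21 = 11
Total addresses = 2^11 = 2048
Usable hosts = 2048 - 2 (network + broadcast) = 2046

2046


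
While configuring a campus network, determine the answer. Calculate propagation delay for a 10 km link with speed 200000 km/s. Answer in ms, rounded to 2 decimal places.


Given: distance = 10 km, speed = 200000 km/s
Delay = distance / speed = 10 / 200000 seconds
Delay in ms = 10 * 1000 / 200000
Delay = 0.0500 ms
Rounded to 2 dp = 0.05 ms

0.05


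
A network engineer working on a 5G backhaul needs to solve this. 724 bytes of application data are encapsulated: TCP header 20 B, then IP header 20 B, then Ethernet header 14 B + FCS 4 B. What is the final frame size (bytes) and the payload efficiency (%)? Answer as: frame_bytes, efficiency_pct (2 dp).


TCP segment = 724 + 20 = 744 B
IP packet = 744 + 20 = 764 B
Ethernet frame = 764 + 14 + 4 = 782 B
Efficiency = app / frame = 724 / 782 = 0.925831 = 92.5831% -> 92.58% (2 dp)

782, 92.58


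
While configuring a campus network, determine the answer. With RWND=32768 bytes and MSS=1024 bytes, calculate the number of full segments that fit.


Given: RWND = 32768 bytes, MSS = 1024 bytes
Full segments = floor(RWND / MSS)
Full segments = floor(32768 / 1024)
Full segments = floor(32.0) = 32

32


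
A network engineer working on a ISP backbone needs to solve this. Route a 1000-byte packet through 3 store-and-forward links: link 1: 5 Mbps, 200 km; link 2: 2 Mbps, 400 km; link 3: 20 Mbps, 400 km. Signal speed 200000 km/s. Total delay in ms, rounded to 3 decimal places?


Packet = 1000 bytes = 8000 bits. Store-and-forward: sum (t_trans + t_prop) per link.
Link 1: t_trans = 8000/(5*10^6) s = 1.6000 ms; t_prop = 200/200000 s = 1.0000 ms; subtotal = 2.6000 ms
Link 2: t_trans = 8000/(2*10^6) s = 4.0000 ms; t_prop = 400/200000 s = 2.0000 ms; subtotal = 6.0000 ms
Link 3: t_trans = 8000/(20*10^6) s = 0.4000 ms; t_prop = 400/200000 s = 2.0000 ms; subtotal = 2.4000 ms
End-to-end = 2.6000 + 6.0000 + 2.4000 = 11.0000 ms -> 11.000 ms (3 dp)

11.000


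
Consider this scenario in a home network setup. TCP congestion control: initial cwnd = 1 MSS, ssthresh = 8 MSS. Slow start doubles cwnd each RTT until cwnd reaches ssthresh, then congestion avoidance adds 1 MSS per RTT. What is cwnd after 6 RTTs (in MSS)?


RTT 0: cwnd = 1 MSS (initial)
RTT 1: cwnd = 2 MSS (slow start, doubled)
RTT 2: cwnd = 4 MSS (slow start, doubled)
RTT 3: cwnd = 8 MSS (slow start, doubled)
RTT 4: cwnd = 9 MSS (congestion avoidance, +1)
RTT 5: cwnd = 10 MSS (congestion avoidance, +1)
RTT 6: cwnd = 11 MSS (congestion avoidance, +1)

11


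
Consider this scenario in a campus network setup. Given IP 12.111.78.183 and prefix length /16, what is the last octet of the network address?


Given: IP = 12.111.78.183, prefix = /16
Subnet mask = 255.255.0.0
Last octet of IP: 183
Last octet of mask: 0
Network last octet = 183 AND 0 = 0

0


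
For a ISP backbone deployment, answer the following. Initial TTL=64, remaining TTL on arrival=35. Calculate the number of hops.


Given: initial TTL = 64, received TTL = 35
Hops = initial TTL - received TTL
Hops = 64 - 35 = 29

29


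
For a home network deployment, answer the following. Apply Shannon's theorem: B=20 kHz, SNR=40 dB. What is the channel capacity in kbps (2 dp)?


Given: B = 20 kHz, SNR = 40 dB
SNR linear = 10^(40/10) = 10000
1 + SNR = 10001
log2(10001) = 13.2878566418
C = 20 * 1000 * 13.2878566418 = 265757.1328 bps
C = 265.757133 kbps -> 265.76 kbps (2 dp)

265.76


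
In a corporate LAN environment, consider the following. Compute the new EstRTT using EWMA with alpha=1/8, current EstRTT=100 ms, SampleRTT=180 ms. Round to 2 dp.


Given: EstRTT = 100 ms, SampleRTT = 180 ms, alpha = 1/8
New EstRTT = (1 - alpha) * EstRTT + alpha * SampleRTT
(7/8) * 100 = 87.5
(1/8) * 180 = 22.5
New EstRTT = 87.5 + 22.5 = 110 ms -> 110.00 ms (2 dp)

110.00


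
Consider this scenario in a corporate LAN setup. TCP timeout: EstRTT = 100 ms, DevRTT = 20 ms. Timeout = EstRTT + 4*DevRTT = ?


Given: EstRTT = 100 ms, DevRTT = 20 ms
Timeout = EstRTT + 4 * DevRTT
4 * DevRTT = 4 * 20 = 80
Timeout = 100 + 80 = 180 ms

180


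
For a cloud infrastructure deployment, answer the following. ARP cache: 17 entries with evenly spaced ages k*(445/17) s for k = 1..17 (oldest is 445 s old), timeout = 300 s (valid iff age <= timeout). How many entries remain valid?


Ages are k * 445/17 s for k = 1..17 (spacing = 26.1765 s).
Entry k is valid iff k * 445/17 <= 300 iff k <= 17 * 300 / 445 = 11.4607
n_valid = floor(11.4607) = 11
(n_stale = 17 - 11 = 6)

11


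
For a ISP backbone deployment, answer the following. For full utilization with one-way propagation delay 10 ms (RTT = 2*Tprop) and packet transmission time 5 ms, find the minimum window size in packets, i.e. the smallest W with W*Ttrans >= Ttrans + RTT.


Given: Ttrans = 5 ms, RTT = 20 ms (= 2 * Tprop, Tprop = 10 ms)
Time until first ACK returns = Ttrans + RTT = 5 + 20 = 25 ms
Need W * Ttrans >= Ttrans + RTT  ->  W >= (Ttrans + RTT) / Ttrans
(Ttrans + RTT) / Ttrans = 25 / 5 = 5
W_min = ceil(5) = 5

5


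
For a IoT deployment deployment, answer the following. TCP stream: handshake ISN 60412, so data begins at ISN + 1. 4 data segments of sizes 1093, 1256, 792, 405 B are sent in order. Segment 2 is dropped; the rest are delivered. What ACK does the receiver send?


SYN uses sequence number 60412; first data byte = ISN + 1 = 60413.
Segment 1: SEQ = 60413, len = 1093 B, covers [60413, 61505]
Segment 2: SEQ = 61506, len = 1256 B, covers [61506, 62761] [LOST]
Segment 3: SEQ = 62762, len = 792 B, covers [62762, 63553]
Segment 4: SEQ = 63554, len = 405 B, covers [63554, 63958]
In-order data received: bytes [60413, 61505] (segments 1..1).
Segment 2 missing -> gap begins at byte 61506; later segments buffered out of order.
Cumulative ACK = next expected in-order byte = 60413 + 1093 = 61506

61506


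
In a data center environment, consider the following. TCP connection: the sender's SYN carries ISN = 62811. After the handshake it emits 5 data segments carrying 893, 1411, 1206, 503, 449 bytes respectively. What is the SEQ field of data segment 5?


The SYN occupies sequence number ISN = 62811, so the first data byte is ISN + 1 = 62812.
SEQ of data segment i = (ISN + 1) + sum of payload sizes of segments 1..i-1.
Segment 1: SEQ = 62812, payload = 893 bytes
Segment 2: SEQ = 63705, payload = 1411 bytes
Segment 3: SEQ = 65116, payload = 1206 bytes
Segment 4: SEQ = 66322, payload = 503 bytes
Segment 5: SEQ = 66825, payload = 449 bytes
SEQ of segment 5 = 62812 + 893 + 1411 + 1206 + 503 = 66825

66825


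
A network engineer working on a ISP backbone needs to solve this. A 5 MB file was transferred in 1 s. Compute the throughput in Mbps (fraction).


Given: file = 5 MB, time = 1 s
File in Mb = 5 * 8 = 40 Mb
Throughput = 40 / 1 Mbps
Throughput = 40 Mbps

40


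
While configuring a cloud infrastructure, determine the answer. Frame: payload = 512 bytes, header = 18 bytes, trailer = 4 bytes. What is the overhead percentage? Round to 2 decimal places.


Given: payload = 512 B, header = 18 B, trailer = 4 B
Overhead bytes = header + trailer = 18 + 4 = 22
Total frame = payload + overhead = 512 + 22 = 534
Overhead % = 22 / 534 * 100 = 4.1199% -> 4.12% (2 dp)

4.12


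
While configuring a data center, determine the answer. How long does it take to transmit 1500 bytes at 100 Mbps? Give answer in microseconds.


Given: packet = 1500 bytes, bandwidth = 100 Mbps
Packet in bits = 1500 * 8 = 12000 bits
Bandwidth = 100 * 10^6 = 100000000 bps
Time = 12000 / 100000000 seconds
Time in us = 12000 * 10^6 / 100000000 = 120

120


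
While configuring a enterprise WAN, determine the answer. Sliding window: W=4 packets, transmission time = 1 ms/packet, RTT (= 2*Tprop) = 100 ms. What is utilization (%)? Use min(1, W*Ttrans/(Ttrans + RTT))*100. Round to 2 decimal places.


Given: W = 4, Ttrans = 1 ms, RTT = 100 ms (= 2 * Tprop, Tprop = 50 ms)
Cycle time = Ttrans + RTT = 1 + 100 = 101 ms (first packet sent until its ACK returns)
W * Ttrans = 4 * 1 = 4 ms of sending per cycle
W * Ttrans / (Ttrans + RTT) = 4 / 101 = 0.039604
U = min(1, 0.039604) = 0.039604
U% = 3.96%

3.96


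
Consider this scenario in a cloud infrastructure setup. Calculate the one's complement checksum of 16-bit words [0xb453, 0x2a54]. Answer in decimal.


Given words: [0xb453, 0x2a54]
Step 1: Sum all words
Raw sum = 46163 + 10836 = 56999
One's complement = ~56999 & 0xFFFF = 8536

8536


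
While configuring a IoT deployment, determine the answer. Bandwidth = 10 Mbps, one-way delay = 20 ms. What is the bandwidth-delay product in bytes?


Given: bandwidth = 10 Mbps, delay = 20 ms
BDP in bits = 10 * 10^6 * 20 / 1000
BDP in bits = 200000
BDP in bytes = 200000 / 8 = 25000

25000


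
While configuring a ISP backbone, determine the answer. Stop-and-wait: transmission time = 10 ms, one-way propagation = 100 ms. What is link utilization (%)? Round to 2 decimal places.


Given: Ttrans = 10 ms, Tprop = 100 ms
RTT = 2 * Tprop = 2 * 100 = 200 ms
U = Ttrans / (Ttrans + RTT)
U = 10 / (10 + 200)
U = 10 / 210 = 0.047619
U% = 4.76%

4.76


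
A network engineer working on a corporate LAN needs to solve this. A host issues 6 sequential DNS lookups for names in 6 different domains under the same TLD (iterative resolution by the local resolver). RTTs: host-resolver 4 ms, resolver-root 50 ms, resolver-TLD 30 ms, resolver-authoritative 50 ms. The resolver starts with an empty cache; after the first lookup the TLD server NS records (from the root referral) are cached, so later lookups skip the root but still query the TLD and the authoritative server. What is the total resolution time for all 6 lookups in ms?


Lookup 1 (cold cache): local + root + TLD + auth = 4 + 50 + 30 + 50 = 134 ms
Lookups 2..6 (TLD NS cached -> skip root; new domain -> still ask TLD and auth): local + TLD + auth = 4 + 30 + 50 = 84 ms each
Remaining 5 lookups: 5 * 84 = 420 ms
Total = 134 + 420 = 554 ms

554


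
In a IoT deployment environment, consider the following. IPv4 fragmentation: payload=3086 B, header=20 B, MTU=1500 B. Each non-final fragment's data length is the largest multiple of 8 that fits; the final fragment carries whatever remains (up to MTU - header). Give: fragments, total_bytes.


Max data per non-final fragment = floor((MTU - header)/8)*8 = floor((1500 - 20)/8)*8 = floor(1480/8)*8 = 1480 B
Final fragment needs no 8-byte alignment: it can carry up to MTU - header = 1480 B
Non-final fragments needed = ceil((payload - 1480) / 1480) = ceil(1606/1480) = ceil(1.0851) = 2
Number of fragments = 2 + 1 = 3
Fragment sizes (data): 2 * 1480 B + 126 B (last, 126 <= 1480 OK)
Total bytes sent = payload + n_frags * header = 3086 + 3*20 = 3086 + 60 = 3146 B

3, 3146


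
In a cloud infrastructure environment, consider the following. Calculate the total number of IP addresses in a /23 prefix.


Given: CIDR prefix /23
Host bits = 32 - 23 = 9
Total addresses = 2^9 = 512

512


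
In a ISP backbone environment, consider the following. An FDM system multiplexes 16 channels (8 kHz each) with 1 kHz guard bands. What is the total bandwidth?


Given: 16 channels, 8 kHz each, guard = 1 kHz
Channel bandwidth = 16 * 8 = 128 kHz
Guard bands = 15 gaps * 1 kHz = 15 kHz
Total = 128 + 15 = 143 kHz

143


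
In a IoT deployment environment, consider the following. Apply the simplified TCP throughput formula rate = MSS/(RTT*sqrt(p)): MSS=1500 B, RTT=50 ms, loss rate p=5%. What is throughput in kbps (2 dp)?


Given: MSS = 1500 bytes, RTT = 50 ms, loss = 5%
RTT in seconds = 50 / 1000 = 0.05
Loss rate = 5% = 0.05
sqrt(loss) = sqrt(0.05) = 0.223606797750
Throughput (bytes/s) = 1500 / (0.05 * 0.223606797750) = 134164.0786
Throughput (kbps) = 134164.0786 * 8 / 1000 = 1073.312629 -> 1073.31 kbps (2 dp)

1073.31


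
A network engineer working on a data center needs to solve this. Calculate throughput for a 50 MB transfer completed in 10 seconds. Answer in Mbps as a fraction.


Given: file = 50 MB, time = 10 s
File in Mb = 50 * 8 = 400 Mb
Throughput = 400 / 10 Mbps
Throughput = 40 Mbps

40


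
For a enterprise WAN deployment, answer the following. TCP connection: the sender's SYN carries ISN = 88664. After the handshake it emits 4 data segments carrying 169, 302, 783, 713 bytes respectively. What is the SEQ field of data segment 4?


The SYN occupies sequence number ISN = 88664, so the first data byte is ISN + 1 = 88665.
SEQ of data segment i = (ISN + 1) + sum of payload sizes of segments 1..i-1.
Segment 1: SEQ = 88665, payload = 169 bytes
Segment 2: SEQ = 88834, payload = 302 bytes
Segment 3: SEQ = 89136, payload = 783 bytes
Segment 4: SEQ = 89919, payload = 713 bytes
SEQ of segment 4 = 88665 + 169 + 302 + 783 = 89919

89919


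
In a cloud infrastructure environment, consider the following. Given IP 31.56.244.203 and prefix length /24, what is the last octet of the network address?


Given: IP = 31.56.244.203, prefix = /24
Subnet mask = 255.255.255.0
Last octet of IP: 203
Last octet of mask: 0
Network last octet = 203 AND 0 = 0

0


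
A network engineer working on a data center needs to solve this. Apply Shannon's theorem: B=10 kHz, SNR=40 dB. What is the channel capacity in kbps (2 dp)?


Given: B = 10 kHz, SNR = 40 dB
SNR linear = 10^(40/10) = 10000
1 + SNR = 10001
log2(10001) = 13.2878566418
C = 10 * 1000 * 13.2878566418 = 132878.5664 bps
C = 132.878566 kbps -> 132.88 kbps (2 dp)

132.88


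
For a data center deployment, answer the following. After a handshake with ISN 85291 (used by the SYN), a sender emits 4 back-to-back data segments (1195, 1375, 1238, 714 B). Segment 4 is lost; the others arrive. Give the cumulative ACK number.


SYN uses sequence number 85291; first data byte = ISN + 1 = 85292.
Segment 1: SEQ = 85292, len = 1195 B, covers [85292, 86486]
Segment 2: SEQ = 86487, len = 1375 B, covers [86487, 87861]
Segment 3: SEQ = 87862, len = 1238 B, covers [87862, 89099]
Segment 4: SEQ = 89100, len = 714 B, covers [89100, 89813] [LOST]
In-order data received: bytes [85292, 89099] (segments 1..3).
Segment 4 missing -> gap begins at byte 89100.
Cumulative ACK = next expected in-order byte = 85292 + 1195 + 1375 + 1238 = 89100

89100


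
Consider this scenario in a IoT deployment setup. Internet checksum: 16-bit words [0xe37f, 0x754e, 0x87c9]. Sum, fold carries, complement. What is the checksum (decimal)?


Given words: [0xe37f, 0x754e, 0x87c9]
Step 1: Sum all words
Raw sum = 58239 + 30030 + 34761 = 123030
Step 2: Fold carry: (57494 + 1) = 57495
One's complement = ~57495 & 0xFFFF = 8040

8040


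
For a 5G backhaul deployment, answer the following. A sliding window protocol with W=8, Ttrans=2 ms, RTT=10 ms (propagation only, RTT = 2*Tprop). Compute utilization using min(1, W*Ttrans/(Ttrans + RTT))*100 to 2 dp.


Given: W = 8, Ttrans = 2 ms, RTT = 10 ms (= 2 * Tprop, Tprop = 5 ms)
Cycle time = Ttrans + RTT = 2 + 10 = 12 ms (first packet sent until its ACK returns)
W * Ttrans = 8 * 2 = 16 ms of sending per cycle
W * Ttrans / (Ttrans + RTT) = 16 / 12 = 1.333333
U = min(1, 1.333333) = 1.000000
U% = 100.00%

100.00


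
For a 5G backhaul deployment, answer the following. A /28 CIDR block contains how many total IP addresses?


Given: CIDR prefix /28
Host bits = 32 - 28 = 4
Total addresses = 2^4 = 16

16


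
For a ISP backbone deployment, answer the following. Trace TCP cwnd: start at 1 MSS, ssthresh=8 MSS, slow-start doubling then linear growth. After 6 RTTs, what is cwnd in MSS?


RTT 0: cwnd = 1 MSS (initial)
RTT 1: cwnd = 2 MSS (slow start, doubled)
RTT 2: cwnd = 4 MSS (slow start, doubled)
RTT 3: cwnd = 8 MSS (slow start, doubled)
RTT 4: cwnd = 9 MSS (congestion avoidance, +1)
RTT 5: cwnd = 10 MSS (congestion avoidance, +1)
RTT 6: cwnd = 11 MSS (congestion avoidance, +1)

11


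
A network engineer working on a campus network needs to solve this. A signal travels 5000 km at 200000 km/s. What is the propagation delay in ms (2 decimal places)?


Given: distance = 5000 km, speed = 200000 km/s
Delay = distance / speed = 5000 / 200000 seconds
Delay in ms = 5000 * 1000 / 200000
Delay = 25.0000 ms
Rounded to 2 dp = 25.00 ms

25.00


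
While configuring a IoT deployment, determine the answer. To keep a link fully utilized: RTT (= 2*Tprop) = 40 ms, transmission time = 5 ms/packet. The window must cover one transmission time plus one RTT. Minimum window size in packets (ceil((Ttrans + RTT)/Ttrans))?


Given: Ttrans = 5 ms, RTT = 40 ms (= 2 * Tprop, Tprop = 20 ms)
Time until first ACK returns = Ttrans + RTT = 5 + 40 = 45 ms
Need W * Ttrans >= Ttrans + RTT  ->  W >= (Ttrans + RTT) / Ttrans
(Ttrans + RTT) / Ttrans = 45 / 5 = 9
W_min = ceil(9) = 9

9


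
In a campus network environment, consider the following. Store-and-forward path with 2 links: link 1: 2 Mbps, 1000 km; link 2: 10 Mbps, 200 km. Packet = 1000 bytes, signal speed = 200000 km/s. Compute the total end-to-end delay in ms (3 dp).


Packet = 1000 bytes = 8000 bits. Store-and-forward: sum (t_trans + t_prop) per link.
Link 1: t_trans = 8000/(2*10^6) s = 4.0000 ms; t_prop = 1000/200000 s = 5.0000 ms; subtotal = 9.0000 ms
Link 2: t_trans = 8000/(10*10^6) s = 0.8000 ms; t_prop = 200/200000 s = 1.0000 ms; subtotal = 1.8000 ms
End-to-end = 9.0000 + 1.8000 = 10.8000 ms -> 10.800 ms (3 dp)

10.800


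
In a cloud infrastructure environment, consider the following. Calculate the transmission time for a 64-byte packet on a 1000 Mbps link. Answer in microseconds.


Given: packet = 64 bytes, bandwidth = 1000 Mbps
Packet in bits = 64 * 8 = 512 bits
Bandwidth = 1000 * 10^6 = 1000000000 bps
Time = 512 / 1000000000 seconds
Time in us = 512 * 10^6 / 1000000000 = 0.512

0.512


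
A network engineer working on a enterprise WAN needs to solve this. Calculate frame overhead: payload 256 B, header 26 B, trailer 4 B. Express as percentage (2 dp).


Given: payload = 256 B, header = 26 B, trailer = 4 B
Overhead bytes = header + trailer = 26 + 4 = 30
Total frame = payload + overhead = 256 + 30 = 286
Overhead % = 30 / 286 * 100 = 10.4895% -> 10.49% (2 dp)

10.49


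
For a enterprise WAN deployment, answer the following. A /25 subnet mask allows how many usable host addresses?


Given: subnet mask /25
Host bits = 32 - 25 = 7
Total addresses = 2^7 = 128
Usable hosts = 128 - 2 (network + broadcast) = 126

126


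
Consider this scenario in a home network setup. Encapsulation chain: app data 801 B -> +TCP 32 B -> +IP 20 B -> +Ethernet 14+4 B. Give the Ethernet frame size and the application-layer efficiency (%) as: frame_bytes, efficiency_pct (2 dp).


TCP segment = 801 + 32 = 833 B
IP packet = 833 + 20 = 853 B
Ethernet frame = 853 + 14 + 4 = 871 B
Efficiency = app / frame = 801 / 871 = 0.919633 = 91.9633% -> 91.96% (2 dp)

871, 91.96


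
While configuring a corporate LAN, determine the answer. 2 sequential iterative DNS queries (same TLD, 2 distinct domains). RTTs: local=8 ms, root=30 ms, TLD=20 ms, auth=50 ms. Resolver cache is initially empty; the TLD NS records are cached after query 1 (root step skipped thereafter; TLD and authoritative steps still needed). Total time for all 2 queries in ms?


Lookup 1 (cold cache): local + root + TLD + auth = 8 + 30 + 20 + 50 = 108 ms
Lookups 2..2 (TLD NS cached -> skip root; new domain -> still ask TLD and auth): local + TLD + auth = 8 + 20 + 50 = 78 ms each
Remaining 1 lookups: 1 * 78 = 78 ms
Total = 108 + 78 = 186 ms

186


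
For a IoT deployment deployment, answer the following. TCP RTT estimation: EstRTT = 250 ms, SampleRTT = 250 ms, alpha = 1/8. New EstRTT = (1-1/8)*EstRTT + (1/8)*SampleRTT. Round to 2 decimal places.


Given: EstRTT = 250 ms, SampleRTT = 250 ms, alpha = 1/8
New EstRTT = (1 - alpha) * EstRTT + alpha * SampleRTT
(7/8) * 250 = 218.75
(1/8) * 250 = 31.25
New EstRTT = 218.75 + 31.25 = 250 ms -> 250.00 ms (2 dp)

250.00


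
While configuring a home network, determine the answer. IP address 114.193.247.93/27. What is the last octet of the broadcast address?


Given: IP = 114.193.247.93, prefix = /27
Host bits = 32 - 27 = 5
Network last octet = 93 AND mask = 64
Host part size = 2^5 - 1 = 31
Broadcast last octet = 64 OR 31 = 95

95


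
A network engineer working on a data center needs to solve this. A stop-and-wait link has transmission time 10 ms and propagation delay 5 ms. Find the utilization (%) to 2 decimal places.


Given: Ttrans = 10 ms, Tprop = 5 ms
RTT = 2 * Tprop = 2 * 5 = 10 ms
U = Ttrans / (Ttrans + RTT)
U = 10 / (10 + 10)
U = 10 / 20 = 0.5
U% = 50.00%

50.00


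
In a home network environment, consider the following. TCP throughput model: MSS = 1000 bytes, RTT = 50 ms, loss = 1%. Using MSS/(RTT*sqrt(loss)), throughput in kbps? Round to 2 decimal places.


Given: MSS = 1000 bytes, RTT = 50 ms, loss = 1%
RTT in seconds = 50 / 1000 = 0.05
Loss rate = 1% = 0.01
sqrt(loss) = sqrt(0.01) = 0.1
Throughput (bytes/s) = 1000 / (0.05 * 0.1) = 200000.0000
Throughput (kbps) = 200000.0000 * 8 / 1000 = 1600.000000 -> 1600.00 kbps (2 dp)

1600.00


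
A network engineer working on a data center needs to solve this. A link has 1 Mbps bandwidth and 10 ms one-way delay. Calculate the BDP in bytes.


Given: bandwidth = 1 Mbps, delay = 10 ms
BDP in bits = 1 * 10^6 * 10 / 1000
BDP in bits = 10000
BDP in bytes = 10000 / 8 = 1250

1250


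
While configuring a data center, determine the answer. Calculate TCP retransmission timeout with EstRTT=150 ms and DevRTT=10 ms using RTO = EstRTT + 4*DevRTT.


Given: EstRTT = 150 ms, DevRTT = 10 ms
Timeout = EstRTT + 4 * DevRTT
4 * DevRTT = 4 * 10 = 40
Timeout = 150 + 40 = 190 ms

190


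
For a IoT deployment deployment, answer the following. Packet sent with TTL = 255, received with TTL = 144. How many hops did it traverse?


Given: initial TTL = 255, received TTL = 144
Hops = initial TTL - received TTL
Hops = 255 - 144 = 111

111


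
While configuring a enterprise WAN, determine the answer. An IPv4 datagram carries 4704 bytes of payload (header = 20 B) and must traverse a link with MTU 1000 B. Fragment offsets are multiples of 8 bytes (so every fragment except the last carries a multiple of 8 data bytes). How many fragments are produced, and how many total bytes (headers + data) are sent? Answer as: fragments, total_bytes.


Max data per non-final fragment = floor((MTU - header)/8)*8 = floor((1000 - 20)/8)*8 = floor(980/8)*8 = 976 B
Final fragment needs no 8-byte alignment: it can carry up to MTU - header = 980 B
Non-final fragments needed = ceil((payload - 980) / 976) = ceil(3724/976) = ceil(3.8156) = 4
Number of fragments = 4 + 1 = 5
Fragment sizes (data): 4 * 976 B + 800 B (last, 800 <= 980 OK)
Total bytes sent = payload + n_frags * header = 4704 + 5*20 = 4704 + 100 = 4804 B

5, 4804


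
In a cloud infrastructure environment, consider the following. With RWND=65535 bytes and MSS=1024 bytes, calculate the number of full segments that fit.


Given: RWND = 65535 bytes, MSS = 1024 bytes
Full segments = floor(RWND / MSS)
Full segments = floor(65535 / 1024)
Full segments = floor(63.999) = 63

63


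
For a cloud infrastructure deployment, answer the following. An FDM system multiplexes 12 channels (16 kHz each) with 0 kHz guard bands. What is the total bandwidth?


Given: 12 channels, 16 kHz each, guard = 0 kHz
Channel bandwidth = 12 * 16 = 192 kHz
Guard bands = 11 gaps * 0 kHz = 0 kHz
Total = 192 + 0 = 192 kHz

192


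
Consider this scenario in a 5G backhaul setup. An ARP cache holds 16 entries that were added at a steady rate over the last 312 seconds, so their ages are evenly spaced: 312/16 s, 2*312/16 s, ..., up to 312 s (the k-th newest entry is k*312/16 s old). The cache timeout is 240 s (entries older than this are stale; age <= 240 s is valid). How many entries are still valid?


Ages are k * 312/16 s for k = 1..16 (spacing = 19.5000 s).
Entry k is valid iff k * 312/16 <= 240 iff k <= 16 * 240 / 312 = 12.3077
n_valid = floor(12.3077) = 12
(n_stale = 16 - 12 = 4)

12


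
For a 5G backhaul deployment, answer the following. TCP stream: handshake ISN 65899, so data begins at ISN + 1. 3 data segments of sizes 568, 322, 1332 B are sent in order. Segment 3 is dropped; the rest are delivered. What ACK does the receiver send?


SYN uses sequence number 65899; first data byte = ISN + 1 = 65900.
Segment 1: SEQ = 65900, len = 568 B, covers [65900, 66467]
Segment 2: SEQ = 66468, len = 322 B, covers [66468, 66789]
Segment 3: SEQ = 66790, len = 1332 B, covers [66790, 68121] [LOST]
In-order data received: bytes [65900, 66789] (segments 1..2).
Segment 3 missing -> gap begins at byte 66790.
Cumulative ACK = next expected in-order byte = 65900 + 568 + 322 = 66790

66790


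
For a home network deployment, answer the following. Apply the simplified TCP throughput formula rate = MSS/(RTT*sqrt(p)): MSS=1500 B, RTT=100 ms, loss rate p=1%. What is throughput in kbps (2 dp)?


Given: MSS = 1500 bytes, RTT = 100 ms, loss = 1%
RTT in seconds = 100 / 1000 = 0.1
Loss rate = 1% = 0.01
sqrt(loss) = sqrt(0.01) = 0.1
Throughput (bytes/s) = 1500 / (0.1 * 0.1) = 150000.0000
Throughput (kbps) = 150000.0000 * 8 / 1000 = 1200.000000 -> 1200.00 kbps (2 dp)

1200.00


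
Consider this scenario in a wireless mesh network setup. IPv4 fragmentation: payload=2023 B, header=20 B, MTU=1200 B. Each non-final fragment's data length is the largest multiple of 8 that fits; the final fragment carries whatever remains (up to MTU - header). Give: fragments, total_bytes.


Max data per non-final fragment = floor((MTU - header)/8)*8 = floor((1200 - 20)/8)*8 = floor(1180/8)*8 = 1176 B
Final fragment needs no 8-byte alignment: it can carry up to MTU - header = 1180 B
Non-final fragments needed = ceil((payload - 1180) / 1176) = ceil(843/1176) = ceil(0.7168) = 1
Number of fragments = 1 + 1 = 2
Fragment sizes (data): 1 * 1176 B + 847 B (last, 847 <= 1180 OK)
Total bytes sent = payload + n_frags * header = 2023 + 2*20 = 2023 + 40 = 2063 B

2, 2063


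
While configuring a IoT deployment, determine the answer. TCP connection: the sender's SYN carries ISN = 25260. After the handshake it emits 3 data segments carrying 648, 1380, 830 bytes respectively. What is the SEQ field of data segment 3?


The SYN occupies sequence number ISN = 25260, so the first data byte is ISN + 1 = 25261.
SEQ of data segment i = (ISN + 1) + sum of payload sizes of segments 1..i-1.
Segment 1: SEQ = 25261, payload = 648 bytes
Segment 2: SEQ = 25909, payload = 1380 bytes
Segment 3: SEQ = 27289, payload = 830 bytes
SEQ of segment 3 = 25261 + 648 + 1380 = 27289

27289


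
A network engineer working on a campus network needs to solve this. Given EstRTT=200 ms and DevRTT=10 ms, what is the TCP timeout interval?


Given: EstRTT = 200 ms, DevRTT = 10 ms
Timeout = EstRTT + 4 * DevRTT
4 * DevRTT = 4 * 10 = 40
Timeout = 200 + 40 = 240 ms

240


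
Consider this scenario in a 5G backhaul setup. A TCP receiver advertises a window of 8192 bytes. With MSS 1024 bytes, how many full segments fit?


Given: RWND = 8192 bytes, MSS = 1024 bytes
Full segments = floor(RWND / MSS)
Full segments = floor(8192 / 1024)
Full segments = floor(8.0) = 8

8


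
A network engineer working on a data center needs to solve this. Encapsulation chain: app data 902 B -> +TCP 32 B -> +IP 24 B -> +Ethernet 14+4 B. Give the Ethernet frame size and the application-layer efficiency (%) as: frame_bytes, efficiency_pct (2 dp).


TCP segment = 902 + 32 = 934 B
IP packet = 934 + 24 = 958 B
Ethernet frame = 958 + 14 + 4 = 976 B
Efficiency = app / frame = 902 / 976 = 0.924180 = 92.4180% -> 92.42% (2 dp)

976, 92.42


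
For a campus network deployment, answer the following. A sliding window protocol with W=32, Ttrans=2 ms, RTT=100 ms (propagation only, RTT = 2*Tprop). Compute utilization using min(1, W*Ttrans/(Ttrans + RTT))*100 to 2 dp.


Given: W = 32, Ttrans = 2 ms, RTT = 100 ms (= 2 * Tprop, Tprop = 50 ms)
Cycle time = Ttrans + RTT = 2 + 100 = 102 ms (first packet sent until its ACK returns)
W * Ttrans = 32 * 2 = 64 ms of sending per cycle
W * Ttrans / (Ttrans + RTT) = 64 / 102 = 0.627451
U = min(1, 0.627451) = 0.627451
U% = 62.75%

62.75


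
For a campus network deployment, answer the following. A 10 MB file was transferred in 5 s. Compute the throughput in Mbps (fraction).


Given: file = 10 MB, time = 5 s
File in Mb = 10 * 8 = 80 Mb
Throughput = 80 / 5 Mbps
Throughput = 16 Mbps

16


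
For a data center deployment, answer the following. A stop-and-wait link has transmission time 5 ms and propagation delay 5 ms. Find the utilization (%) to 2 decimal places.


Given: Ttrans = 5 ms, Tprop = 5 ms
RTT = 2 * Tprop = 2 * 5 = 10 ms
U = Ttrans / (Ttrans + RTT)
U = 5 / (5 + 10)
U = 5 / 15 = 0.333333
U% = 33.33%

33.33


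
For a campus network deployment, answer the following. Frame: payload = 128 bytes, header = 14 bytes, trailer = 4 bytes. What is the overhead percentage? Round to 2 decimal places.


Given: payload = 128 B, header = 14 B, trailer = 4 B
Overhead bytes = header + trailer = 14 + 4 = 18
Total frame = payload + overhead = 128 + 18 = 146
Overhead % = 18 / 146 * 100 = 12.3288% -> 12.33% (2 dp)

12.33


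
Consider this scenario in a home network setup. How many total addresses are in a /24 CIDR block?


Given: CIDR prefix /24
Host bits = 32 - 24 = 8
Total addresses = 2^8 = 256

256


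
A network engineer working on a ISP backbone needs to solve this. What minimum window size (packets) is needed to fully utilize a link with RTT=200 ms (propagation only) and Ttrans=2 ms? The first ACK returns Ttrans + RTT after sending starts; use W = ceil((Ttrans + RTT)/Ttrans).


Given: Ttrans = 2 ms, RTT = 200 ms (= 2 * Tprop, Tprop = 100 ms)
Time until first ACK returns = Ttrans + RTT = 2 + 200 = 202 ms
Need W * Ttrans >= Ttrans + RTT  ->  W >= (Ttrans + RTT) / Ttrans
(Ttrans + RTT) / Ttrans = 202 / 2 = 101
W_min = ceil(101) = 101

101


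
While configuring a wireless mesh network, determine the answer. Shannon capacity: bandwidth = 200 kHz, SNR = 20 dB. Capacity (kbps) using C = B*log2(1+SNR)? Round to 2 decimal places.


Given: B = 200 kHz, SNR = 20 dB
SNR linear = 10^(20/10) = 100
1 + SNR = 101
log2(101) = 6.6582114828
C = 200 * 1000 * 6.6582114828 = 1331642.2966 bps
C = 1331.642297 kbps -> 1331.64 kbps (2 dp)

1331.64


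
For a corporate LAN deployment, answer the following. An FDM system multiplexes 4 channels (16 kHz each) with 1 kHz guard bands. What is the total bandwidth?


Given: 4 channels, 16 kHz each, guard = 1 kHz
Channel bandwidth = 4 * 16 = 64 kHz
Guard bands = 3 gaps * 1 kHz = 3 kHz
Total = 64 + 3 = 67 kHz

67


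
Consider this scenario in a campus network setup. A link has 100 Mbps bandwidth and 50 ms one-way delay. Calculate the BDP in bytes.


Given: bandwidth = 100 Mbps, delay = 50 ms
BDP in bits = 100 * 10^6 * 50 / 1000
BDP in bits = 5000000
BDP in bytes = 5000000 / 8 = 625000

625000


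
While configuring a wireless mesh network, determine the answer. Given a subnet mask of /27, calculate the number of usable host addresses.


Given: subnet mask /27
Host bits = 32 - 27 = 5
Total addresses = 2^5 = 32
Usable hosts = 32 - 2 (network + broadcast) = 30

30


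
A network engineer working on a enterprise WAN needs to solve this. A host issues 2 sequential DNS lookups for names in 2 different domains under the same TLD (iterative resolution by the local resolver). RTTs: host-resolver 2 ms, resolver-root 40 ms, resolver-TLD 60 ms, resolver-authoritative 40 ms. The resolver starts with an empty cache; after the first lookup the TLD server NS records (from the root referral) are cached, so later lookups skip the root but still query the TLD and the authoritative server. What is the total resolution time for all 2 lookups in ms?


Lookup 1 (cold cache): local + root + TLD + auth = 2 + 40 + 60 + 40 = 142 ms
Lookups 2..2 (TLD NS cached -> skip root; new domain -> still ask TLD and auth): local + TLD + auth = 2 + 60 + 40 = 102 ms each
Remaining 1 lookups: 1 * 102 = 102 ms
Total = 142 + 102 = 244 ms

244


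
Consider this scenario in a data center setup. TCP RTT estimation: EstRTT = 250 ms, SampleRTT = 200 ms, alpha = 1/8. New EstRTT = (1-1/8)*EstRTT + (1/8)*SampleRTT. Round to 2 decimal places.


Given: EstRTT = 250 ms, SampleRTT = 200 ms, alpha = 1/8
New EstRTT = (1 - alpha) * EstRTT + alpha * SampleRTT
(7/8) * 250 = 218.75
(1/8) * 200 = 25
New EstRTT = 218.75 + 25 = 243.75 ms -> 243.75 ms (2 dp)

243.75


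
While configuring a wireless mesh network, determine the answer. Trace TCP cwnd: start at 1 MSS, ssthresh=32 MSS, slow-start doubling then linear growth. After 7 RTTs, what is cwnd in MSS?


RTT 0: cwnd = 1 MSS (initial)
RTT 1: cwnd = 2 MSS (slow start, doubled)
RTT 2: cwnd = 4 MSS (slow start, doubled)
RTT 3: cwnd = 8 MSS (slow start, doubled)
RTT 4: cwnd = 16 MSS (slow start, doubled)
RTT 5: cwnd = 32 MSS (slow start, doubled)
RTT 6: cwnd = 33 MSS (congestion avoidance, +1)
RTT 7: cwnd = 34 MSS (congestion avoidance, +1)

34


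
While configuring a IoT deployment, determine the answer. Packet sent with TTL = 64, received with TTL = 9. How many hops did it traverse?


Given: initial TTL = 64, received TTL = 9
Hops = initial TTL - received TTL
Hops = 64 - 9 = 55

55


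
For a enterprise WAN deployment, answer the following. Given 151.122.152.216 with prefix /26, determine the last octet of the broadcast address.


Given: IP = 151.122.152.216, prefix = /26
Host bits = 32 - 26 = 6
Network last octet = 216 AND mask = 192
Host part size = 2^6 - 1 = 63
Broadcast last octet = 192 OR 63 = 255

255


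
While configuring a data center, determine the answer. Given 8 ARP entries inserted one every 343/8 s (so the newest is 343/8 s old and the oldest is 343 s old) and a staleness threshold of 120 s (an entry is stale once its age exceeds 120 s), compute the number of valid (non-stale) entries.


Ages are k * 343/8 s for k = 1..8 (spacing = 42.8750 s).
Entry k is valid iff k * 343/8 <= 120 iff k <= 8 * 120 / 343 = 2.7988
n_valid = floor(2.7988) = 2
(n_stale = 8 - 2 = 6)

2


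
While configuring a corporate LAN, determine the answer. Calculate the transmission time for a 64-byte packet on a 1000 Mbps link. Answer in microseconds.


Given: packet = 64 bytes, bandwidth = 1000 Mbps
Packet in bits = 64 * 8 = 512 bits
Bandwidth = 1000 * 10^6 = 1000000000 bps
Time = 512 / 1000000000 seconds
Time in us = 512 * 10^6 / 1000000000 = 0.512

0.512


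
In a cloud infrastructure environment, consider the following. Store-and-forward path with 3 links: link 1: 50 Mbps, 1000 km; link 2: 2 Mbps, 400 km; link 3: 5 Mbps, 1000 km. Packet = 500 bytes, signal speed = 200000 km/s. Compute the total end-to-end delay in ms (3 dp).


Packet = 500 bytes = 4000 bits. Store-and-forward: sum (t_trans + t_prop) per link.
Link 1: t_trans = 4000/(50*10^6) s = 0.0800 ms; t_prop = 1000/200000 s = 5.0000 ms; subtotal = 5.0800 ms
Link 2: t_trans = 4000/(2*10^6) s = 2.0000 ms; t_prop = 400/200000 s = 2.0000 ms; subtotal = 4.0000 ms
Link 3: t_trans = 4000/(5*10^6) s = 0.8000 ms; t_prop = 1000/200000 s = 5.0000 ms; subtotal = 5.8000 ms
End-to-end = 5.0800 + 4.0000 + 5.8000 = 14.8800 ms -> 14.880 ms (3 dp)

14.880


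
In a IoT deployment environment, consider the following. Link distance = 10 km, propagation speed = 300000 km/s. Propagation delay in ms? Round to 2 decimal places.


Given: distance = 10 km, speed = 300000 km/s
Delay = distance / speed = 10 / 300000 seconds
Delay in ms = 10 * 1000 / 300000
Delay = 0.0333 ms
Rounded to 2 dp = 0.03 ms

0.03


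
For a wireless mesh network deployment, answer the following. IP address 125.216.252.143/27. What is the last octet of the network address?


Given: IP = 125.216.252.143, prefix = /27
Subnet mask = 255.255.255.224
Last octet of IP: 143
Last octet of mask: 224
Network last octet = 143 AND 224 = 128

128
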